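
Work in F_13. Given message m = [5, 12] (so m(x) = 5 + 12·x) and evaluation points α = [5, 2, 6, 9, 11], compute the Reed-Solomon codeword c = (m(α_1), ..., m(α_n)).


c = [0, 3, 12, 9, 7]

Message polynomial: m(x) = 5 + 12·x (mod 13).
For each evaluation point α_i, compute m(α_i) mod 13:
  α_1 = 5: Horner steps 12 → 0, so m(5) = 0.
  α_2 = 2: Horner steps 12 → 3, so m(2) = 3.
  α_3 = 6: Horner steps 12 → 12, so m(6) = 12.
  α_4 = 9: Horner steps 12 → 9, so m(9) = 9.
  α_5 = 11: Horner steps 12 → 7, so m(11) = 7.
Codeword c = [0, 3, 12, 9, 7] ∈ F_13^5.


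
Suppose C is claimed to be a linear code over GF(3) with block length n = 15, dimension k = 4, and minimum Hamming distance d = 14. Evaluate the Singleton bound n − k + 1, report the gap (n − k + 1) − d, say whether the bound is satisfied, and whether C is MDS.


Singleton RHS = n − k + 1 = 12, slack = -2, bound violated (no such code; not MDS).

Singleton bound: d ≤ n − k + 1.
Here n = 15, k = 4, so n − k + 1 = 12.
Given d = 14, check d ≤ 12: NO.
Slack = (n − k + 1) − d = -2.
The slack is negative: d = 14 exceeds n − k + 1 = 12 by 2, so the Singleton bound is violated and no linear [15, 4, 14]_3 code can exist. In particular it is not MDS (MDS requires d = n − k + 1 exactly).
Description: the claimed parameters are [15, 4, 14]_3; such a code would be impossible (violates the Singleton bound).


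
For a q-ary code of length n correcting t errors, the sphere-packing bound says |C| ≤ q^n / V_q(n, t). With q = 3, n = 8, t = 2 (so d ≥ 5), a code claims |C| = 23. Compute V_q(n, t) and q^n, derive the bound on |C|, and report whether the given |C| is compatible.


V_q(n, t) = 129, q^n = 6561, Hamming bound = 50, |C| = 23 ≤ bound (satisfied).

Step 1: Compute V_q(n, t) = Σ_{j=0}^2 C(n, j) (q−1)^j.
  j = 0: C(8,0)·(2)^0 = 1·1 = 1.
  j = 1: C(8,1)·(2)^1 = 8·2 = 16.
  j = 2: C(8,2)·(2)^2 = 28·4 = 112.
  V_q(n, t) = 1 + 16 + 112 = 129.
Step 2: q^n = 3^8 = 6561.
Step 3: Hamming bound ⌊q^n / V_q(n,t)⌋ = ⌊6561/129⌋ = 50.
Step 4: Compare |C| = 23 to 50: satisfied.
The claimed |C| lies below the Hamming bound.


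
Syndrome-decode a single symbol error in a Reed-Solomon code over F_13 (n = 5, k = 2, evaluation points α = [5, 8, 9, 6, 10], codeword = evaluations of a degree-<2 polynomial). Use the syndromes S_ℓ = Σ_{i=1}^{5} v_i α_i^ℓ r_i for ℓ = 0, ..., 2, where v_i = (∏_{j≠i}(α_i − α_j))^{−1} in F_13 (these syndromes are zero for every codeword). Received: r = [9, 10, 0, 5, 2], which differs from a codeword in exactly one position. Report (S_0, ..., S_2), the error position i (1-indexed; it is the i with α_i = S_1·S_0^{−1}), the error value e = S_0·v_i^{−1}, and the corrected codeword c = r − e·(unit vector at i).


S = (7, 11, 8), error at position 3, error magnitude e = 7, c = [9, 10, 6, 5, 2].

Step 1: column multipliers v_i = (∏_{j≠i}(α_i − α_j))^{−1} mod 13.
  i = 1 (α = 5): (5−8)(5−9)(5−6)(5−10) = (−3)·(−4)·(−1)·(−5) = 60 ≡ 8, so v_1 = 8^{−1} = 5 (mod 13).
  i = 2 (α = 8): (8−5)(8−9)(8−6)(8−10) = 3·(−1)·2·(−2) = 12 ≡ 12, so v_2 = 12^{−1} = 12 (mod 13).
  i = 3 (α = 9): (9−5)(9−8)(9−6)(9−10) = 4·1·3·(−1) = −12 ≡ 1, so v_3 = 1^{−1} = 1 (mod 13).
  i = 4 (α = 6): (6−5)(6−8)(6−9)(6−10) = 1·(−2)·(−3)·(−4) = −24 ≡ 2, so v_4 = 2^{−1} = 7 (mod 13).
  i = 5 (α = 10): (10−5)(10−8)(10−9)(10−6) = 5·2·1·4 = 40 ≡ 1, so v_5 = 1^{−1} = 1 (mod 13).
  v = [5, 12, 1, 7, 1].
Step 2: syndromes of r = [9, 10, 0, 5, 2] (all sums mod 13).
  S_0 = Σ v_i r_i = 5·9 + 12·10 + 1·0 + 7·5 + 1·2 = 202 ≡ 7.
  S_1 = Σ v_i α_i r_i = 5·5·9 + 12·8·10 + 1·9·0 + 7·6·5 + 1·10·2 = 1415 ≡ 11.
  α_i^2 mod 13 = [12, 12, 3, 10, 9].
  S_2 = Σ v_i α_i^2 r_i = 5·12·9 + 12·12·10 + 1·3·0 + 7·10·5 + 1·9·2 = 2348 ≡ 8.
  S = (7, 11, 8) ≠ 0, so r is not a codeword (an error is present).
Step 3: locate the error. For a single error e at position i, S_ℓ = v_i·e·α_i^ℓ, so α_err = S_1/S_0.
  S_0^{−1} = 7^{−1} = 2 (mod 13), so α_err = 11·2 = 22 ≡ 9 = α_3. Error position i = 3.
  Consistency check: S_2/S_1 = 8·6 = 48 ≡ 9 = α_err ✓ (single-error assumption holds).
Step 4: error magnitude e = S_0/v_3 = S_0·∏_{j≠3}(α_3 − α_j) = 7·1 = 7 ≡ 7 (mod 13).
Step 5: correct position 3: c_3 = r_3 − e = 0 − 7 ≡ 6 (mod 13). Hence c = [9, 10, 6, 5, 2].
  Check: interpolating c through the α_i gives m(x) = 3 + 9·x (degree < 2) with m(α_i) = c_i for every i, so c is indeed a codeword.


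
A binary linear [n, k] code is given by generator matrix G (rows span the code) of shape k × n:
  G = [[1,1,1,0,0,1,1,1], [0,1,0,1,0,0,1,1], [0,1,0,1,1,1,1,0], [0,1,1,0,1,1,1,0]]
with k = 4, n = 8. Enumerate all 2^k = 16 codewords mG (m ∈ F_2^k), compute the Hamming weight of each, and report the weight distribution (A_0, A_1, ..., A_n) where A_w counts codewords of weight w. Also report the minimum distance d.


Weight distribution: A_0 = 1, A_2 = 2, A_3 = 2, A_4 = 3, A_5 = 6, A_6 = 2. Minimum distance d = 2.

Enumerate all 2^4 = 16 messages m ∈ F_2^4.
For each, compute codeword c = mG in F_2^8, then tally its weight.
  m = 0000 → c = 00000000, weight = 0.
  m = 1000 → c = 11100111, weight = 6.
  m = 0100 → c = 01010011, weight = 4.
  m = 1100 → c = 10110100, weight = 4.
  m = 0010 → c = 01011110, weight = 5.
  m = 1010 → c = 10111001, weight = 5.
  m = 0110 → c = 00001101, weight = 3.
  m = 1110 → c = 11101010, weight = 5.
  m = 0001 → c = 01101110, weight = 5.
  m = 1001 → c = 10001001, weight = 3.
  m = 0101 → c = 00111101, weight = 5.
  m = 1101 → c = 11011010, weight = 5.
  m = 0011 → c = 00110000, weight = 2.
  m = 1011 → c = 11010111, weight = 6.
  m = 0111 → c = 01100011, weight = 4.
  m = 1111 → c = 10000100, weight = 2.
Tally weights:
  weight 0: 1 codewords.
  weight 2: 2 codewords.
  weight 3: 2 codewords.
  weight 4: 3 codewords.
  weight 5: 6 codewords.
  weight 6: 2 codewords.
Minimum distance d = smallest w > 0 with A_w > 0 = 2.
Sanity: Σ A_w = 16 = 2^4 = 16 ✓.


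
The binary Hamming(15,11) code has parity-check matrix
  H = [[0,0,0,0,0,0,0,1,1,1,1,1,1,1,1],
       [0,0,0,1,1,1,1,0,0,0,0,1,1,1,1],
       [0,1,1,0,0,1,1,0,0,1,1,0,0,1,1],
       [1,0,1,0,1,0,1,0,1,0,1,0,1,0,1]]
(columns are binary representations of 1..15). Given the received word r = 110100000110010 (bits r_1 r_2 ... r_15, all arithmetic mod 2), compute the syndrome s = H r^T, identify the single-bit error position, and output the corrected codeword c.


s = (1, 0, 0, 0)^T, error position = 8, corrected codeword c = 110100010110010

Compute s = H r^T mod 2 one row at a time:
  s_1 = 0 + 0 + 1 + 1 + 0 + 0 + 1 + 0 = 3 ≡ 1 (mod 2).
  s_2 = 1 + 0 + 0 + 0 + 0 + 0 + 1 + 0 = 2 ≡ 0 (mod 2).
  s_3 = 1 + 0 + 0 + 0 + 1 + 1 + 1 + 0 = 4 ≡ 0 (mod 2).
  s_4 = 1 + 0 + 0 + 0 + 0 + 1 + 0 + 0 = 2 ≡ 0 (mod 2).
s = (1, 0, 0, 0)^T — this equals column 8 of H (binary 1000), so error is at position 8.
Correct: flip bit 8 of r = 110100000110010 to get c = 110100010110010.


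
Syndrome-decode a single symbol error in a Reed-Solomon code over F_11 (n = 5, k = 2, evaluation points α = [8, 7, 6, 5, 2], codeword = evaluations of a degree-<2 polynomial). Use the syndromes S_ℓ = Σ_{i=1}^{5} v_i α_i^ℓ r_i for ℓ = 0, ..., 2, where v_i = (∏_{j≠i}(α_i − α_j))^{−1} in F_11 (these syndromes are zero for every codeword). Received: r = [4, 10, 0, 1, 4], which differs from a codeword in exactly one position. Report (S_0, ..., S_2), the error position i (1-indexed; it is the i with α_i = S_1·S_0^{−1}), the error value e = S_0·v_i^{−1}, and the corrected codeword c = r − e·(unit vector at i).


S = (2, 5, 7), error at position 1, error magnitude e = 6, c = [9, 10, 0, 1, 4].

Step 1: column multipliers v_i = (∏_{j≠i}(α_i − α_j))^{−1} mod 11.
  i = 1 (α = 8): (8−7)(8−6)(8−5)(8−2) = 1·2·3·6 = 36 ≡ 3, so v_1 = 3^{−1} = 4 (mod 11).
  i = 2 (α = 7): (7−8)(7−6)(7−5)(7−2) = (−1)·1·2·5 = −10 ≡ 1, so v_2 = 1^{−1} = 1 (mod 11).
  i = 3 (α = 6): (6−8)(6−7)(6−5)(6−2) = (−2)·(−1)·1·4 = 8 ≡ 8, so v_3 = 8^{−1} = 7 (mod 11).
  i = 4 (α = 5): (5−8)(5−7)(5−6)(5−2) = (−3)·(−2)·(−1)·3 = −18 ≡ 4, so v_4 = 4^{−1} = 3 (mod 11).
  i = 5 (α = 2): (2−8)(2−7)(2−6)(2−5) = (−6)·(−5)·(−4)·(−3) = 360 ≡ 8, so v_5 = 8^{−1} = 7 (mod 11).
  v = [4, 1, 7, 3, 7].
Step 2: syndromes of r = [4, 10, 0, 1, 4] (all sums mod 11).
  S_0 = Σ v_i r_i = 4·4 + 1·10 + 7·0 + 3·1 + 7·4 = 57 ≡ 2.
  S_1 = Σ v_i α_i r_i = 4·8·4 + 1·7·10 + 7·6·0 + 3·5·1 + 7·2·4 = 269 ≡ 5.
  α_i^2 mod 11 = [9, 5, 3, 3, 4].
  S_2 = Σ v_i α_i^2 r_i = 4·9·4 + 1·5·10 + 7·3·0 + 3·3·1 + 7·4·4 = 315 ≡ 7.
  S = (2, 5, 7) ≠ 0, so r is not a codeword (an error is present).
Step 3: locate the error. For a single error e at position i, S_ℓ = v_i·e·α_i^ℓ, so α_err = S_1/S_0.
  S_0^{−1} = 2^{−1} = 6 (mod 11), so α_err = 5·6 = 30 ≡ 8 = α_1. Error position i = 1.
  Consistency check: S_2/S_1 = 7·9 = 63 ≡ 8 = α_err ✓ (single-error assumption holds).
Step 4: error magnitude e = S_0/v_1 = S_0·∏_{j≠1}(α_1 − α_j) = 2·3 = 6 ≡ 6 (mod 11).
Step 5: correct position 1: c_1 = r_1 − e = 4 − 6 ≡ 9 (mod 11). Hence c = [9, 10, 0, 1, 4].
  Check: interpolating c through the α_i gives m(x) = 6 + 10·x (degree < 2) with m(α_i) = c_i for every i, so c is indeed a codeword.


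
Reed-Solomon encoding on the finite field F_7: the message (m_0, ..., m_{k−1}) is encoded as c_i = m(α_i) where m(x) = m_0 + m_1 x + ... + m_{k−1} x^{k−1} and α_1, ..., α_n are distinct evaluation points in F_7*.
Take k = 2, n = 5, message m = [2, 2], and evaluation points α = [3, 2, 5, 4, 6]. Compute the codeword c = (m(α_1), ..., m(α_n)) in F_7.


c = [1, 6, 5, 3, 0]

Message polynomial: m(x) = 2 + 2·x (mod 7).
For each evaluation point α_i, compute m(α_i) mod 7:
  α_1 = 3: Horner steps 2 → 1, so m(3) = 1.
  α_2 = 2: Horner steps 2 → 6, so m(2) = 6.
  α_3 = 5: Horner steps 2 → 5, so m(5) = 5.
  α_4 = 4: Horner steps 2 → 3, so m(4) = 3.
  α_5 = 6: Horner steps 2 → 0, so m(6) = 0.
Codeword c = [1, 6, 5, 3, 0] ∈ F_7^5.


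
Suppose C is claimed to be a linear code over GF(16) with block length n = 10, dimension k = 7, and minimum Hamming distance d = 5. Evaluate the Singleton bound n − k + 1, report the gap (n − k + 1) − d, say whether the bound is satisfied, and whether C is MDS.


Singleton RHS = n − k + 1 = 4, slack = -1, bound violated (no such code; not MDS).

Singleton bound: d ≤ n − k + 1.
Here n = 10, k = 7, so n − k + 1 = 4.
Given d = 5, check d ≤ 4: NO.
Slack = (n − k + 1) − d = -1.
The slack is negative: d = 5 exceeds n − k + 1 = 4 by 1, so the Singleton bound is violated and no linear [10, 7, 5]_16 code can exist. In particular it is not MDS (MDS requires d = n − k + 1 exactly).
Description: the claimed parameters are [10, 7, 5]_16; such a code would be impossible (violates the Singleton bound).


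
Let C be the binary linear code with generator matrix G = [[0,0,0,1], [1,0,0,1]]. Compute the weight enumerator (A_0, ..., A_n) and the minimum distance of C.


Weight distribution: A_0 = 1, A_1 = 2, A_2 = 1. Minimum distance d = 1.

Enumerate all 2^2 = 4 messages m ∈ F_2^2.
For each, compute codeword c = mG in F_2^4, then tally its weight.
  m = 00 → c = 0000, weight = 0.
  m = 10 → c = 0001, weight = 1.
  m = 01 → c = 1001, weight = 2.
  m = 11 → c = 1000, weight = 1.
Tally weights:
  weight 0: 1 codewords.
  weight 1: 2 codewords.
  weight 2: 1 codewords.
Minimum distance d = smallest w > 0 with A_w > 0 = 1.
Sanity: Σ A_w = 4 = 2^2 = 4 ✓.


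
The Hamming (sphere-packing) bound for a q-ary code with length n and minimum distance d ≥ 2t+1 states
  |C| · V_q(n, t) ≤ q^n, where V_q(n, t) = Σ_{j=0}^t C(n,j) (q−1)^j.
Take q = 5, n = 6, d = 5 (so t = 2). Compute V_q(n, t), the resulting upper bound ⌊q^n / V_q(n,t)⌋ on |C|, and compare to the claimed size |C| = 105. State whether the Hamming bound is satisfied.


V_q(n, t) = 265, q^n = 15625, Hamming bound = 58, |C| = 105 > bound (violated).

Step 1: Compute V_q(n, t) = Σ_{j=0}^2 C(n, j) (q−1)^j.
  j = 0: C(6,0)·(4)^0 = 1·1 = 1.
  j = 1: C(6,1)·(4)^1 = 6·4 = 24.
  j = 2: C(6,2)·(4)^2 = 15·16 = 240.
  V_q(n, t) = 1 + 24 + 240 = 265.
Step 2: q^n = 5^6 = 15625.
Step 3: Hamming bound ⌊q^n / V_q(n,t)⌋ = ⌊15625/265⌋ = 58.
Step 4: Compare |C| = 105 to 58: violated.
The claimed |C| lies above the Hamming bound, so no 5-ary code of length 6 with d ≥ 5 can have 105 codewords.


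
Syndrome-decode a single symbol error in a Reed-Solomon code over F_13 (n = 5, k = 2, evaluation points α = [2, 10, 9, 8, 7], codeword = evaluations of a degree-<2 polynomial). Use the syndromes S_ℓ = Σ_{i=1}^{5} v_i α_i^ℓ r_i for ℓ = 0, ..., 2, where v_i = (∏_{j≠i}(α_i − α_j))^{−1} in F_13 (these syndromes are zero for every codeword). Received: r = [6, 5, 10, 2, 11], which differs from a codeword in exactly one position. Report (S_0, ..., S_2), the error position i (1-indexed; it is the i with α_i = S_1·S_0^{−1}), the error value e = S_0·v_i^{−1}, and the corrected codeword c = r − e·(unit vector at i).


S = (12, 6, 3), error at position 5, error magnitude e = 4, c = [6, 5, 10, 2, 7].

Step 1: column multipliers v_i = (∏_{j≠i}(α_i − α_j))^{−1} mod 13.
  i = 1 (α = 2): (2−10)(2−9)(2−8)(2−7) = (−8)·(−7)·(−6)·(−5) = 1680 ≡ 3, so v_1 = 3^{−1} = 9 (mod 13).
  i = 2 (α = 10): (10−2)(10−9)(10−8)(10−7) = 8·1·2·3 = 48 ≡ 9, so v_2 = 9^{−1} = 3 (mod 13).
  i = 3 (α = 9): (9−2)(9−10)(9−8)(9−7) = 7·(−1)·1·2 = −14 ≡ 12, so v_3 = 12^{−1} = 12 (mod 13).
  i = 4 (α = 8): (8−2)(8−10)(8−9)(8−7) = 6·(−2)·(−1)·1 = 12 ≡ 12, so v_4 = 12^{−1} = 12 (mod 13).
  i = 5 (α = 7): (7−2)(7−10)(7−9)(7−8) = 5·(−3)·(−2)·(−1) = −30 ≡ 9, so v_5 = 9^{−1} = 3 (mod 13).
  v = [9, 3, 12, 12, 3].
Step 2: syndromes of r = [6, 5, 10, 2, 11] (all sums mod 13).
  S_0 = Σ v_i r_i = 9·6 + 3·5 + 12·10 + 12·2 + 3·11 = 246 ≡ 12.
  S_1 = Σ v_i α_i r_i = 9·2·6 + 3·10·5 + 12·9·10 + 12·8·2 + 3·7·11 = 1761 ≡ 6.
  α_i^2 mod 13 = [4, 9, 3, 12, 10].
  S_2 = Σ v_i α_i^2 r_i = 9·4·6 + 3·9·5 + 12·3·10 + 12·12·2 + 3·10·11 = 1329 ≡ 3.
  S = (12, 6, 3) ≠ 0, so r is not a codeword (an error is present).
Step 3: locate the error. For a single error e at position i, S_ℓ = v_i·e·α_i^ℓ, so α_err = S_1/S_0.
  S_0^{−1} = 12^{−1} = 12 (mod 13), so α_err = 6·12 = 72 ≡ 7 = α_5. Error position i = 5.
  Consistency check: S_2/S_1 = 3·11 = 33 ≡ 7 = α_err ✓ (single-error assumption holds).
Step 4: error magnitude e = S_0/v_5 = S_0·∏_{j≠5}(α_5 − α_j) = 12·9 = 108 ≡ 4 (mod 13).
Step 5: correct position 5: c_5 = r_5 − e = 11 − 4 ≡ 7 (mod 13). Hence c = [6, 5, 10, 2, 7].
  Check: interpolating c through the α_i gives m(x) = 3 + 8·x (degree < 2) with m(α_i) = c_i for every i, so c is indeed a codeword.


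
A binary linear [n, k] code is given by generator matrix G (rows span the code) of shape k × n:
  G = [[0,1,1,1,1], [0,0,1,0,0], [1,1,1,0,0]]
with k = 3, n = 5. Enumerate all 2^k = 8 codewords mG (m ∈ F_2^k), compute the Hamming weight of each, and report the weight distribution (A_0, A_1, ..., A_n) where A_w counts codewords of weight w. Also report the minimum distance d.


Weight distribution: A_0 = 1, A_1 = 1, A_2 = 1, A_3 = 3, A_4 = 2. Minimum distance d = 1.

Enumerate all 2^3 = 8 messages m ∈ F_2^3.
For each, compute codeword c = mG in F_2^5, then tally its weight.
  m = 000 → c = 00000, weight = 0.
  m = 100 → c = 01111, weight = 4.
  m = 010 → c = 00100, weight = 1.
  m = 110 → c = 01011, weight = 3.
  m = 001 → c = 11100, weight = 3.
  m = 101 → c = 10011, weight = 3.
  m = 011 → c = 11000, weight = 2.
  m = 111 → c = 10111, weight = 4.
Tally weights:
  weight 0: 1 codewords.
  weight 1: 1 codewords.
  weight 2: 1 codewords.
  weight 3: 3 codewords.
  weight 4: 2 codewords.
Minimum distance d = smallest w > 0 with A_w > 0 = 1.
Sanity: Σ A_w = 8 = 2^3 = 8 ✓.


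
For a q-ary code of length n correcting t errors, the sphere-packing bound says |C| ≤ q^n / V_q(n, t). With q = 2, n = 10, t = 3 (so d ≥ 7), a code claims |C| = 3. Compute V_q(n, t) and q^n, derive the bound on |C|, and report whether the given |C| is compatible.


V_q(n, t) = 176, q^n = 1024, Hamming bound = 5, |C| = 3 ≤ bound (satisfied).

Step 1: Compute V_q(n, t) = Σ_{j=0}^3 C(n, j) (q−1)^j.
  j = 0: C(10,0)·(1)^0 = 1·1 = 1.
  j = 1: C(10,1)·(1)^1 = 10·1 = 10.
  j = 2: C(10,2)·(1)^2 = 45·1 = 45.
  j = 3: C(10,3)·(1)^3 = 120·1 = 120.
  V_q(n, t) = 1 + 10 + 45 + 120 = 176.
Step 2: q^n = 2^10 = 1024.
Step 3: Hamming bound ⌊q^n / V_q(n,t)⌋ = ⌊1024/176⌋ = 5.
Step 4: Compare |C| = 3 to 5: satisfied.
The claimed |C| lies below the Hamming bound.


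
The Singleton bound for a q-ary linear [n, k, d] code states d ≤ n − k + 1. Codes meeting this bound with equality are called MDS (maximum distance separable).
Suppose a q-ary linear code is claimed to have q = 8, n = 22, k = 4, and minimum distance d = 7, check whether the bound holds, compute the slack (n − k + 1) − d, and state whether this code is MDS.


Singleton RHS = n − k + 1 = 19, slack = 12, bound satisfied, not MDS.

Singleton bound: d ≤ n − k + 1.
Here n = 22, k = 4, so n − k + 1 = 19.
Given d = 7, check d ≤ 19: YES.
Slack = (n − k + 1) − d = 12.
The code is NOT MDS (slack = 12 > 0).
Description: the claimed parameters are [22, 4, 7]_8; such a code would be non-MDS.


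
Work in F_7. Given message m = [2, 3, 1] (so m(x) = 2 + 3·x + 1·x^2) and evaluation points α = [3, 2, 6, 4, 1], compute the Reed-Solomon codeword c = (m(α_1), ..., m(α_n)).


c = [6, 5, 0, 2, 6]

Message polynomial: m(x) = 2 + 3·x + 1·x^2 (mod 7).
For each evaluation point α_i, compute m(α_i) mod 7:
  α_1 = 3: Horner steps 1 → 6 → 6, so m(3) = 6.
  α_2 = 2: Horner steps 1 → 5 → 5, so m(2) = 5.
  α_3 = 6: Horner steps 1 → 2 → 0, so m(6) = 0.
  α_4 = 4: Horner steps 1 → 0 → 2, so m(4) = 2.
  α_5 = 1: Horner steps 1 → 4 → 6, so m(1) = 6.
Codeword c = [6, 5, 0, 2, 6] ∈ F_7^5.


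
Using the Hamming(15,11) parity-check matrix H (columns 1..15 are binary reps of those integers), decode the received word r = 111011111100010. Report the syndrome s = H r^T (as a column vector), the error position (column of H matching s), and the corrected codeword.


s = (0, 0, 0, 1)^T, error position = 1, corrected codeword c = 011011111100010

Compute s = H r^T mod 2 one row at a time:
  s_1 = 1 + 1 + 1 + 0 + 0 + 0 + 1 + 0 = 4 ≡ 0 (mod 2).
  s_2 = 0 + 1 + 1 + 1 + 0 + 0 + 1 + 0 = 4 ≡ 0 (mod 2).
  s_3 = 1 + 1 + 1 + 1 + 1 + 0 + 1 + 0 = 6 ≡ 0 (mod 2).
  s_4 = 1 + 1 + 1 + 1 + 1 + 0 + 0 + 0 = 5 ≡ 1 (mod 2).
s = (0, 0, 0, 1)^T — this equals column 1 of H (binary 0001), so error is at position 1.
Correct: flip bit 1 of r = 111011111100010 to get c = 011011111100010.


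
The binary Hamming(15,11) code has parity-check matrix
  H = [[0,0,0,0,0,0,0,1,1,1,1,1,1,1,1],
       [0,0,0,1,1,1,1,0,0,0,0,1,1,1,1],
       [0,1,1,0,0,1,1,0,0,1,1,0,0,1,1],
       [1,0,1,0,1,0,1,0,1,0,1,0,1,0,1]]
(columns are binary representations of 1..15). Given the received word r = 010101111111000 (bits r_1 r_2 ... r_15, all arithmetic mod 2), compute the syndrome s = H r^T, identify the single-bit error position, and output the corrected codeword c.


s = (1, 0, 1, 1)^T, error position = 11, corrected codeword c = 010101111101000

Compute s = H r^T mod 2 one row at a time:
  s_1 = 1 + 1 + 1 + 1 + 1 + 0 + 0 + 0 = 5 ≡ 1 (mod 2).
  s_2 = 1 + 0 + 1 + 1 + 1 + 0 + 0 + 0 = 4 ≡ 0 (mod 2).
  s_3 = 1 + 0 + 1 + 1 + 1 + 1 + 0 + 0 = 5 ≡ 1 (mod 2).
  s_4 = 0 + 0 + 0 + 1 + 1 + 1 + 0 + 0 = 3 ≡ 1 (mod 2).
s = (1, 0, 1, 1)^T — this equals column 11 of H (binary 1011), so error is at position 11.
Correct: flip bit 11 of r = 010101111111000 to get c = 010101111101000.


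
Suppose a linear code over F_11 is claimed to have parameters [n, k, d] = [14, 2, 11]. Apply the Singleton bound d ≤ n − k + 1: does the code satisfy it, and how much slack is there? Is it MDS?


Singleton RHS = n − k + 1 = 13, slack = 2, bound satisfied, not MDS.

Singleton bound: d ≤ n − k + 1.
Here n = 14, k = 2, so n − k + 1 = 13.
Given d = 11, check d ≤ 13: YES.
Slack = (n − k + 1) − d = 2.
The code is NOT MDS (slack = 2 > 0).
Description: the claimed parameters are [14, 2, 11]_11; such a code would be non-MDS.


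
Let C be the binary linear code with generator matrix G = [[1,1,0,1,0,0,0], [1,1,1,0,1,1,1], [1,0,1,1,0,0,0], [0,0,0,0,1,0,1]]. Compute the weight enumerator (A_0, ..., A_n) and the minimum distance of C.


Weight distribution: A_0 = 1, A_2 = 3, A_3 = 4, A_4 = 3, A_5 = 4, A_6 = 1. Minimum distance d = 2.

Enumerate all 2^4 = 16 messages m ∈ F_2^4.
For each, compute codeword c = mG in F_2^7, then tally its weight.
  m = 0000 → c = 0000000, weight = 0.
  m = 1000 → c = 1101000, weight = 3.
  m = 0100 → c = 1110111, weight = 6.
  m = 1100 → c = 0011111, weight = 5.
  m = 0010 → c = 1011000, weight = 3.
  m = 1010 → c = 0110000, weight = 2.
  m = 0110 → c = 0101111, weight = 5.
  m = 1110 → c = 1000111, weight = 4.
  m = 0001 → c = 0000101, weight = 2.
  m = 1001 → c = 1101101, weight = 5.
  m = 0101 → c = 1110010, weight = 4.
  m = 1101 → c = 0011010, weight = 3.
  m = 0011 → c = 1011101, weight = 5.
  m = 1011 → c = 0110101, weight = 4.
  m = 0111 → c = 0101010, weight = 3.
  m = 1111 → c = 1000010, weight = 2.
Tally weights:
  weight 0: 1 codewords.
  weight 2: 3 codewords.
  weight 3: 4 codewords.
  weight 4: 3 codewords.
  weight 5: 4 codewords.
  weight 6: 1 codewords.
Minimum distance d = smallest w > 0 with A_w > 0 = 2.
Sanity: Σ A_w = 16 = 2^4 = 16 ✓.


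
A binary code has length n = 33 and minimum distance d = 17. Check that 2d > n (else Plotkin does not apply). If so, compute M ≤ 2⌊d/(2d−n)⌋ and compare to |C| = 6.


Plotkin bound M ≤ 34; given |C| = 6 ≤ bound (satisfied).

Check applicability: 2d = 34, n = 33.
2d − n = 1 > 0, so Plotkin applies.
Compute d/(2d−n) = 17/1 ≈ 17.0000.
⌊d/(2d−n)⌋ = 17.
Plotkin bound: M ≤ 2·17 = 34.
Given |C| = 6, check: satisfied.
This |C| is below the Plotkin bound.


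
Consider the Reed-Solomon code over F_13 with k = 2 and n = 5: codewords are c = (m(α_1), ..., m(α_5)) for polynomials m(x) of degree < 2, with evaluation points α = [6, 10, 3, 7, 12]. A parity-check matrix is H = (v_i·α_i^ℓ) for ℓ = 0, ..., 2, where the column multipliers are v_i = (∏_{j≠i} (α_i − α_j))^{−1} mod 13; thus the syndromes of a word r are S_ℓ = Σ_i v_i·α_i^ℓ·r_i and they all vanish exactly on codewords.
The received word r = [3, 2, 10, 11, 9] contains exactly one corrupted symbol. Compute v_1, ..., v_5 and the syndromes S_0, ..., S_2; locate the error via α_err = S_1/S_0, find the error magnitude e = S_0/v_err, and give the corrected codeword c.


S = (9, 2, 12), error at position 1, error magnitude e = 2, c = [1, 2, 10, 11, 9].

Step 1: column multipliers v_i = (∏_{j≠i}(α_i − α_j))^{−1} mod 13.
  i = 1 (α = 6): (6−10)(6−3)(6−7)(6−12) = (−4)·3·(−1)·(−6) = −72 ≡ 6, so v_1 = 6^{−1} = 11 (mod 13).
  i = 2 (α = 10): (10−6)(10−3)(10−7)(10−12) = 4·7·3·(−2) = −168 ≡ 1, so v_2 = 1^{−1} = 1 (mod 13).
  i = 3 (α = 3): (3−6)(3−10)(3−7)(3−12) = (−3)·(−7)·(−4)·(−9) = 756 ≡ 2, so v_3 = 2^{−1} = 7 (mod 13).
  i = 4 (α = 7): (7−6)(7−10)(7−3)(7−12) = 1·(−3)·4·(−5) = 60 ≡ 8, so v_4 = 8^{−1} = 5 (mod 13).
  i = 5 (α = 12): (12−6)(12−10)(12−3)(12−7) = 6·2·9·5 = 540 ≡ 7, so v_5 = 7^{−1} = 2 (mod 13).
  v = [11, 1, 7, 5, 2].
Step 2: syndromes of r = [3, 2, 10, 11, 9] (all sums mod 13).
  S_0 = Σ v_i r_i = 11·3 + 1·2 + 7·10 + 5·11 + 2·9 = 178 ≡ 9.
  S_1 = Σ v_i α_i r_i = 11·6·3 + 1·10·2 + 7·3·10 + 5·7·11 + 2·12·9 = 1029 ≡ 2.
  α_i^2 mod 13 = [10, 9, 9, 10, 1].
  S_2 = Σ v_i α_i^2 r_i = 11·10·3 + 1·9·2 + 7·9·10 + 5·10·11 + 2·1·9 = 1546 ≡ 12.
  S = (9, 2, 12) ≠ 0, so r is not a codeword (an error is present).
Step 3: locate the error. For a single error e at position i, S_ℓ = v_i·e·α_i^ℓ, so α_err = S_1/S_0.
  S_0^{−1} = 9^{−1} = 3 (mod 13), so α_err = 2·3 = 6 ≡ 6 = α_1. Error position i = 1.
  Consistency check: S_2/S_1 = 12·7 = 84 ≡ 6 = α_err ✓ (single-error assumption holds).
Step 4: error magnitude e = S_0/v_1 = S_0·∏_{j≠1}(α_1 − α_j) = 9·6 = 54 ≡ 2 (mod 13).
Step 5: correct position 1: c_1 = r_1 − e = 3 − 2 ≡ 1 (mod 13). Hence c = [1, 2, 10, 11, 9].
  Check: interpolating c through the α_i gives m(x) = 6 + 10·x (degree < 2) with m(α_i) = c_i for every i, so c is indeed a codeword.


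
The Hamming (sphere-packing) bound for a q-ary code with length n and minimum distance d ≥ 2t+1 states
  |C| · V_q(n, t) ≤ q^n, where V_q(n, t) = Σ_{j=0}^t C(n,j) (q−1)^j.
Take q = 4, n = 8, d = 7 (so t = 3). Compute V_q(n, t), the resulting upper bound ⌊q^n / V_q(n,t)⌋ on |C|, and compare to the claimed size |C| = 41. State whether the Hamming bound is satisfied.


V_q(n, t) = 1789, q^n = 65536, Hamming bound = 36, |C| = 41 > bound (violated).

Step 1: Compute V_q(n, t) = Σ_{j=0}^3 C(n, j) (q−1)^j.
  j = 0: C(8,0)·(3)^0 = 1·1 = 1.
  j = 1: C(8,1)·(3)^1 = 8·3 = 24.
  j = 2: C(8,2)·(3)^2 = 28·9 = 252.
  j = 3: C(8,3)·(3)^3 = 56·27 = 1512.
  V_q(n, t) = 1 + 24 + 252 + 1512 = 1789.
Step 2: q^n = 4^8 = 65536.
Step 3: Hamming bound ⌊q^n / V_q(n,t)⌋ = ⌊65536/1789⌋ = 36.
Step 4: Compare |C| = 41 to 36: violated.
The claimed |C| lies above the Hamming bound, so no 4-ary code of length 8 with d ≥ 7 can have 41 codewords.


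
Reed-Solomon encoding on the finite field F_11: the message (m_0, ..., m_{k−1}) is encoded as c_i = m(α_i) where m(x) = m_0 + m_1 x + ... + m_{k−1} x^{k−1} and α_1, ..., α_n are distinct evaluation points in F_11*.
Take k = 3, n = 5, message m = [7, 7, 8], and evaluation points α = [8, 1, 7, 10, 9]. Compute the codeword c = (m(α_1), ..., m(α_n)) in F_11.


c = [3, 0, 8, 8, 3]

Message polynomial: m(x) = 7 + 7·x + 8·x^2 (mod 11).
For each evaluation point α_i, compute m(α_i) mod 11:
  α_1 = 8: Horner steps 8 → 5 → 3, so m(8) = 3.
  α_2 = 1: Horner steps 8 → 4 → 0, so m(1) = 0.
  α_3 = 7: Horner steps 8 → 8 → 8, so m(7) = 8.
  α_4 = 10: Horner steps 8 → 10 → 8, so m(10) = 8.
  α_5 = 9: Horner steps 8 → 2 → 3, so m(9) = 3.
Codeword c = [3, 0, 8, 8, 3] ∈ F_11^5.


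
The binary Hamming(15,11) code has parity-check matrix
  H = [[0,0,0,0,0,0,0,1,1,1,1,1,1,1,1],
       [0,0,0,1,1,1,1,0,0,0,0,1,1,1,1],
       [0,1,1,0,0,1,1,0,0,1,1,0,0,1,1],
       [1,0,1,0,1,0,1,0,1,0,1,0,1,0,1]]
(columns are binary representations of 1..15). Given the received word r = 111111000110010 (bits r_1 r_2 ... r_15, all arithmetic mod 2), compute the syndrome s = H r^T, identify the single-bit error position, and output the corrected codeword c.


s = (1, 0, 0, 0)^T, error position = 8, corrected codeword c = 111111010110010

Compute s = H r^T mod 2 one row at a time:
  s_1 = 0 + 0 + 1 + 1 + 0 + 0 + 1 + 0 = 3 ≡ 1 (mod 2).
  s_2 = 1 + 1 + 1 + 0 + 0 + 0 + 1 + 0 = 4 ≡ 0 (mod 2).
  s_3 = 1 + 1 + 1 + 0 + 1 + 1 + 1 + 0 = 6 ≡ 0 (mod 2).
  s_4 = 1 + 1 + 1 + 0 + 0 + 1 + 0 + 0 = 4 ≡ 0 (mod 2).
s = (1, 0, 0, 0)^T — this equals column 8 of H (binary 1000), so error is at position 8.
Correct: flip bit 8 of r = 111111000110010 to get c = 111111010110010.


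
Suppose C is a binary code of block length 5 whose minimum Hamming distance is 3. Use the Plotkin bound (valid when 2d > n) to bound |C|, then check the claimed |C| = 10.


Plotkin bound M ≤ 6; given |C| = 10 > bound (violated).

Check applicability: 2d = 6, n = 5.
2d − n = 1 > 0, so Plotkin applies.
Compute d/(2d−n) = 3/1 ≈ 3.0000.
⌊d/(2d−n)⌋ = 3.
Plotkin bound: M ≤ 2·3 = 6.
Given |C| = 10, check: VIOLATED.
This |C| is above the Plotkin bound, so no binary code with n = 5, d = 3 and 10 codewords exists.


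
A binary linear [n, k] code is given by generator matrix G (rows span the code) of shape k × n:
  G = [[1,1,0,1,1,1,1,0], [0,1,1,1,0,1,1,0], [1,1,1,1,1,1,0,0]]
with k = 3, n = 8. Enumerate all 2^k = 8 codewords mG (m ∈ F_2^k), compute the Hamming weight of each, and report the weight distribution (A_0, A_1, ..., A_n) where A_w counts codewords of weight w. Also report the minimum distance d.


Weight distribution: A_0 = 1, A_2 = 1, A_3 = 3, A_5 = 1, A_6 = 2. Minimum distance d = 2.

Enumerate all 2^3 = 8 messages m ∈ F_2^3.
For each, compute codeword c = mG in F_2^8, then tally its weight.
  m = 000 → c = 00000000, weight = 0.
  m = 100 → c = 11011110, weight = 6.
  m = 010 → c = 01110110, weight = 5.
  m = 110 → c = 10101000, weight = 3.
  m = 001 → c = 11111100, weight = 6.
  m = 101 → c = 00100010, weight = 2.
  m = 011 → c = 10001010, weight = 3.
  m = 111 → c = 01010100, weight = 3.
Tally weights:
  weight 0: 1 codewords.
  weight 2: 1 codewords.
  weight 3: 3 codewords.
  weight 5: 1 codewords.
  weight 6: 2 codewords.
Minimum distance d = smallest w > 0 with A_w > 0 = 2.
Sanity: Σ A_w = 8 = 2^3 = 8 ✓.


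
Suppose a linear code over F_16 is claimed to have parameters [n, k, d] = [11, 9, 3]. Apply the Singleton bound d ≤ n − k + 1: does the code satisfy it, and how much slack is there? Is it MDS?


Singleton RHS = n − k + 1 = 3, slack = 0, bound satisfied, MDS.

Singleton bound: d ≤ n − k + 1.
Here n = 11, k = 9, so n − k + 1 = 3.
Given d = 3, check d ≤ 3: YES.
Slack = (n − k + 1) − d = 0.
The code is MDS (slack = 0).
Description: the claimed parameters are [11, 9, 3]_16; such a code would be MDS (meets Singleton bound).


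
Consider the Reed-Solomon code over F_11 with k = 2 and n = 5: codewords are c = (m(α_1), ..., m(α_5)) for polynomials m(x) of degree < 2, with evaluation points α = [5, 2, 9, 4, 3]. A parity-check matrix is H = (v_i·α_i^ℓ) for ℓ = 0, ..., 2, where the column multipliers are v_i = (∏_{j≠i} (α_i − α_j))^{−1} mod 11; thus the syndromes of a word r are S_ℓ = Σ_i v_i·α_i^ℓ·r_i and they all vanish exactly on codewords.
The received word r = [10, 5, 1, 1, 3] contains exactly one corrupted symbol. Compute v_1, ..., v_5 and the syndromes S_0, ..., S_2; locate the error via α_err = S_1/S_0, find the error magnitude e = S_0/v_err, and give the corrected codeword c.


S = (8, 6, 10), error at position 3, error magnitude e = 10, c = [10, 5, 2, 1, 3].

Step 1: column multipliers v_i = (∏_{j≠i}(α_i − α_j))^{−1} mod 11.
  i = 1 (α = 5): (5−2)(5−9)(5−4)(5−3) = 3·(−4)·1·2 = −24 ≡ 9, so v_1 = 9^{−1} = 5 (mod 11).
  i = 2 (α = 2): (2−5)(2−9)(2−4)(2−3) = (−3)·(−7)·(−2)·(−1) = 42 ≡ 9, so v_2 = 9^{−1} = 5 (mod 11).
  i = 3 (α = 9): (9−5)(9−2)(9−4)(9−3) = 4·7·5·6 = 840 ≡ 4, so v_3 = 4^{−1} = 3 (mod 11).
  i = 4 (α = 4): (4−5)(4−2)(4−9)(4−3) = (−1)·2·(−5)·1 = 10 ≡ 10, so v_4 = 10^{−1} = 10 (mod 11).
  i = 5 (α = 3): (3−5)(3−2)(3−9)(3−4) = (−2)·1·(−6)·(−1) = −12 ≡ 10, so v_5 = 10^{−1} = 10 (mod 11).
  v = [5, 5, 3, 10, 10].
Step 2: syndromes of r = [10, 5, 1, 1, 3] (all sums mod 11).
  S_0 = Σ v_i r_i = 5·10 + 5·5 + 3·1 + 10·1 + 10·3 = 118 ≡ 8.
  S_1 = Σ v_i α_i r_i = 5·5·10 + 5·2·5 + 3·9·1 + 10·4·1 + 10·3·3 = 457 ≡ 6.
  α_i^2 mod 11 = [3, 4, 4, 5, 9].
  S_2 = Σ v_i α_i^2 r_i = 5·3·10 + 5·4·5 + 3·4·1 + 10·5·1 + 10·9·3 = 582 ≡ 10.
  S = (8, 6, 10) ≠ 0, so r is not a codeword (an error is present).
Step 3: locate the error. For a single error e at position i, S_ℓ = v_i·e·α_i^ℓ, so α_err = S_1/S_0.
  S_0^{−1} = 8^{−1} = 7 (mod 11), so α_err = 6·7 = 42 ≡ 9 = α_3. Error position i = 3.
  Consistency check: S_2/S_1 = 10·2 = 20 ≡ 9 = α_err ✓ (single-error assumption holds).
Step 4: error magnitude e = S_0/v_3 = S_0·∏_{j≠3}(α_3 − α_j) = 8·4 = 32 ≡ 10 (mod 11).
Step 5: correct position 3: c_3 = r_3 − e = 1 − 10 ≡ 2 (mod 11). Hence c = [10, 5, 2, 1, 3].
  Check: interpolating c through the α_i gives m(x) = 9 + 9·x (degree < 2) with m(α_i) = c_i for every i, so c is indeed a codeword.


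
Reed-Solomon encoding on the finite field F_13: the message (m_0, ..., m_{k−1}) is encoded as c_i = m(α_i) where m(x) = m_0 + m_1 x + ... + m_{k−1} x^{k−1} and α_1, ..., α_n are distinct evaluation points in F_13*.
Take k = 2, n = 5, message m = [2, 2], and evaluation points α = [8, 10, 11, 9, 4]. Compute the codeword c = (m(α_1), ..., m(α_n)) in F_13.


c = [5, 9, 11, 7, 10]

Message polynomial: m(x) = 2 + 2·x (mod 13).
For each evaluation point α_i, compute m(α_i) mod 13:
  α_1 = 8: Horner steps 2 → 5, so m(8) = 5.
  α_2 = 10: Horner steps 2 → 9, so m(10) = 9.
  α_3 = 11: Horner steps 2 → 11, so m(11) = 11.
  α_4 = 9: Horner steps 2 → 7, so m(9) = 7.
  α_5 = 4: Horner steps 2 → 10, so m(4) = 10.
Codeword c = [5, 9, 11, 7, 10] ∈ F_13^5.


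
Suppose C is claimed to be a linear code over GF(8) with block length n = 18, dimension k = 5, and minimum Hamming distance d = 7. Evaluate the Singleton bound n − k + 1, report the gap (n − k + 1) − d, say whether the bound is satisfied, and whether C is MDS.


Singleton RHS = n − k + 1 = 14, slack = 7, bound satisfied, not MDS.

Singleton bound: d ≤ n − k + 1.
Here n = 18, k = 5, so n − k + 1 = 14.
Given d = 7, check d ≤ 14: YES.
Slack = (n − k + 1) − d = 7.
The code is NOT MDS (slack = 7 > 0).
Description: the claimed parameters are [18, 5, 7]_8; such a code would be non-MDS.


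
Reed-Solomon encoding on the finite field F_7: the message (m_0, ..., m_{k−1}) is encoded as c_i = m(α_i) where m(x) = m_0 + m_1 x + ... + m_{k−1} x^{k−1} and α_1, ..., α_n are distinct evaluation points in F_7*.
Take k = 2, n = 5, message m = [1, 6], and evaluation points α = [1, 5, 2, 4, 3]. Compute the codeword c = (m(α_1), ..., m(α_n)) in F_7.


c = [0, 3, 6, 4, 5]

Message polynomial: m(x) = 1 + 6·x (mod 7).
For each evaluation point α_i, compute m(α_i) mod 7:
  α_1 = 1: Horner steps 6 → 0, so m(1) = 0.
  α_2 = 5: Horner steps 6 → 3, so m(5) = 3.
  α_3 = 2: Horner steps 6 → 6, so m(2) = 6.
  α_4 = 4: Horner steps 6 → 4, so m(4) = 4.
  α_5 = 3: Horner steps 6 → 5, so m(3) = 5.
Codeword c = [0, 3, 6, 4, 5] ∈ F_7^5.


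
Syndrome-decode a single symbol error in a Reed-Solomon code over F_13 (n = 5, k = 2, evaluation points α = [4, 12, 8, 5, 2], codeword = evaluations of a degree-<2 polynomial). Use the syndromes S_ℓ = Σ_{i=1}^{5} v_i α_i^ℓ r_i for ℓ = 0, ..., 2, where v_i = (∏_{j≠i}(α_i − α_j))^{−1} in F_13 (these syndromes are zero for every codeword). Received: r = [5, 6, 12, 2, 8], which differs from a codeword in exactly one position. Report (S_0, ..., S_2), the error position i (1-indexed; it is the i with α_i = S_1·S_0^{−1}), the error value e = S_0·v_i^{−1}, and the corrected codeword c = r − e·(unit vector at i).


S = (4, 7, 9), error at position 4, error magnitude e = 5, c = [5, 6, 12, 10, 8].

Step 1: column multipliers v_i = (∏_{j≠i}(α_i − α_j))^{−1} mod 13.
  i = 1 (α = 4): (4−12)(4−8)(4−5)(4−2) = (−8)·(−4)·(−1)·2 = −64 ≡ 1, so v_1 = 1^{−1} = 1 (mod 13).
  i = 2 (α = 12): (12−4)(12−8)(12−5)(12−2) = 8·4·7·10 = 2240 ≡ 4, so v_2 = 4^{−1} = 10 (mod 13).
  i = 3 (α = 8): (8−4)(8−12)(8−5)(8−2) = 4·(−4)·3·6 = −288 ≡ 11, so v_3 = 11^{−1} = 6 (mod 13).
  i = 4 (α = 5): (5−4)(5−12)(5−8)(5−2) = 1·(−7)·(−3)·3 = 63 ≡ 11, so v_4 = 11^{−1} = 6 (mod 13).
  i = 5 (α = 2): (2−4)(2−12)(2−8)(2−5) = (−2)·(−10)·(−6)·(−3) = 360 ≡ 9, so v_5 = 9^{−1} = 3 (mod 13).
  v = [1, 10, 6, 6, 3].
Step 2: syndromes of r = [5, 6, 12, 2, 8] (all sums mod 13).
  S_0 = Σ v_i r_i = 1·5 + 10·6 + 6·12 + 6·2 + 3·8 = 173 ≡ 4.
  S_1 = Σ v_i α_i r_i = 1·4·5 + 10·12·6 + 6·8·12 + 6·5·2 + 3·2·8 = 1424 ≡ 7.
  α_i^2 mod 13 = [3, 1, 12, 12, 4].
  S_2 = Σ v_i α_i^2 r_i = 1·3·5 + 10·1·6 + 6·12·12 + 6·12·2 + 3·4·8 = 1179 ≡ 9.
  S = (4, 7, 9) ≠ 0, so r is not a codeword (an error is present).
Step 3: locate the error. For a single error e at position i, S_ℓ = v_i·e·α_i^ℓ, so α_err = S_1/S_0.
  S_0^{−1} = 4^{−1} = 10 (mod 13), so α_err = 7·10 = 70 ≡ 5 = α_4. Error position i = 4.
  Consistency check: S_2/S_1 = 9·2 = 18 ≡ 5 = α_err ✓ (single-error assumption holds).
Step 4: error magnitude e = S_0/v_4 = S_0·∏_{j≠4}(α_4 − α_j) = 4·11 = 44 ≡ 5 (mod 13).
Step 5: correct position 4: c_4 = r_4 − e = 2 − 5 ≡ 10 (mod 13). Hence c = [5, 6, 12, 10, 8].
  Check: interpolating c through the α_i gives m(x) = 11 + 5·x (degree < 2) with m(α_i) = c_i for every i, so c is indeed a codeword.


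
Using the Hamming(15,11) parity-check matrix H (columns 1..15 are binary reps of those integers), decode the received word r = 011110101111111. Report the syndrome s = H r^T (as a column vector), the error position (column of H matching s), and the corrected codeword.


s = (1, 1, 1, 1)^T, error position = 15, corrected codeword c = 011110101111110

Compute s = H r^T mod 2 one row at a time:
  s_1 = 0 + 1 + 1 + 1 + 1 + 1 + 1 + 1 = 7 ≡ 1 (mod 2).
  s_2 = 1 + 1 + 0 + 1 + 1 + 1 + 1 + 1 = 7 ≡ 1 (mod 2).
  s_3 = 1 + 1 + 0 + 1 + 1 + 1 + 1 + 1 = 7 ≡ 1 (mod 2).
  s_4 = 0 + 1 + 1 + 1 + 1 + 1 + 1 + 1 = 7 ≡ 1 (mod 2).
s = (1, 1, 1, 1)^T — this equals column 15 of H (binary 1111), so error is at position 15.
Correct: flip bit 15 of r = 011110101111111 to get c = 011110101111110.


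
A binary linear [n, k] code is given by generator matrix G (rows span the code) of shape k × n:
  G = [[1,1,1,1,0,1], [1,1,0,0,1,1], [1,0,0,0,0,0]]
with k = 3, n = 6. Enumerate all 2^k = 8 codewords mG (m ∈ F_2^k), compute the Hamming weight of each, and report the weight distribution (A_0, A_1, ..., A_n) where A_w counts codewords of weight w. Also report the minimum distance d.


Weight distribution: A_0 = 1, A_1 = 1, A_3 = 2, A_4 = 3, A_5 = 1. Minimum distance d = 1.

Enumerate all 2^3 = 8 messages m ∈ F_2^3.
For each, compute codeword c = mG in F_2^6, then tally its weight.
  m = 000 → c = 000000, weight = 0.
  m = 100 → c = 111101, weight = 5.
  m = 010 → c = 110011, weight = 4.
  m = 110 → c = 001110, weight = 3.
  m = 001 → c = 100000, weight = 1.
  m = 101 → c = 011101, weight = 4.
  m = 011 → c = 010011, weight = 3.
  m = 111 → c = 101110, weight = 4.
Tally weights:
  weight 0: 1 codewords.
  weight 1: 1 codewords.
  weight 3: 2 codewords.
  weight 4: 3 codewords.
  weight 5: 1 codewords.
Minimum distance d = smallest w > 0 with A_w > 0 = 1.
Sanity: Σ A_w = 8 = 2^3 = 8 ✓.


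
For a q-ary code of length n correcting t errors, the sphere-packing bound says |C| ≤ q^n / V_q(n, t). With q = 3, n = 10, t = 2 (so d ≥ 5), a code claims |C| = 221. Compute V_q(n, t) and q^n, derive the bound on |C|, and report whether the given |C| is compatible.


V_q(n, t) = 201, q^n = 59049, Hamming bound = 293, |C| = 221 ≤ bound (satisfied).

Step 1: Compute V_q(n, t) = Σ_{j=0}^2 C(n, j) (q−1)^j.
  j = 0: C(10,0)·(2)^0 = 1·1 = 1.
  j = 1: C(10,1)·(2)^1 = 10·2 = 20.
  j = 2: C(10,2)·(2)^2 = 45·4 = 180.
  V_q(n, t) = 1 + 20 + 180 = 201.
Step 2: q^n = 3^10 = 59049.
Step 3: Hamming bound ⌊q^n / V_q(n,t)⌋ = ⌊59049/201⌋ = 293.
Step 4: Compare |C| = 221 to 293: satisfied.
The claimed |C| lies below the Hamming bound.


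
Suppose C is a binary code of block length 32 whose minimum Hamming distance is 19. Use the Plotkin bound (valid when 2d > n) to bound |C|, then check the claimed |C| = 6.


Plotkin bound M ≤ 6; given |C| = 6 ≤ bound (satisfied).

Check applicability: 2d = 38, n = 32.
2d − n = 6 > 0, so Plotkin applies.
Compute d/(2d−n) = 19/6 ≈ 3.1667.
⌊d/(2d−n)⌋ = 3.
Plotkin bound: M ≤ 2·3 = 6.
Given |C| = 6, check: satisfied.
This |C| is at the Plotkin bound.
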